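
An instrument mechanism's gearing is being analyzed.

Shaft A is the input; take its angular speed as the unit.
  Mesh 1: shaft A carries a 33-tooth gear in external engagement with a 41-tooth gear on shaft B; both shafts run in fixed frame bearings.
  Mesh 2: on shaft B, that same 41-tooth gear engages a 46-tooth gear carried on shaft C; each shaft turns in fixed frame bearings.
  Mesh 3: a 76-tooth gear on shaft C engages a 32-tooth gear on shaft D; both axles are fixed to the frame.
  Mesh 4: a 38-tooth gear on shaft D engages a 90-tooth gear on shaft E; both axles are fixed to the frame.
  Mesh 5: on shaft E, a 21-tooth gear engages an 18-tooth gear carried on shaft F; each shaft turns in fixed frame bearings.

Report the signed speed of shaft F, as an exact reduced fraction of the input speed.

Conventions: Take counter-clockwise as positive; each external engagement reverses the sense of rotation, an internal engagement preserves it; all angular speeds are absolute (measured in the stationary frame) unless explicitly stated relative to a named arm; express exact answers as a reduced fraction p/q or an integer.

-27797/33120

5-mesh fixed-axis compound train (all bearings frame-fixed)
mesh 1 [33T→41T]: |ω|/ω_in = 1×33/41 = 33/41, sense flips to −
mesh 2 [41T→46T]: |ω|/ω_in = (33/41)×41/46 = 33/46, sense flips to +
mesh 3 [76T→32T]: |ω|/ω_in = (33/46)×76/32 = 627/368, sense flips to −
mesh 4 [38T→90T]: |ω|/ω_in = (627/368)×38/90 = 3971/5520, sense flips to +
mesh 5 [21T→18T]: |ω|/ω_in = (3971/5520)×21/18 = 27797/33120, sense flips to −
signed output speed (× input speed) = -27797/33120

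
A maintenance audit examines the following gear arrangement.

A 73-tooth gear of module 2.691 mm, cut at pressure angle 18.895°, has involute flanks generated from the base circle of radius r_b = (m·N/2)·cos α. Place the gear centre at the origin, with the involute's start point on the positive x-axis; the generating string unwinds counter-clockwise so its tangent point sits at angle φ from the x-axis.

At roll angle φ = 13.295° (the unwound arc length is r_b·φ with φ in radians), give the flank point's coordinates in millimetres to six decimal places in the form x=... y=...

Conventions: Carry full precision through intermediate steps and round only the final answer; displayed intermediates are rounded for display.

single-mesh involute tooth geometry (73T wheel at module 2.691)
pitch radius r_p = m·N/2 = 2.691·73/2 = 98.221500
base radius r_b = r_p·cos α = 98.221500·cos 18.895° = 92.928699
roll angle φ = 13.295° = 0.23204152 rad
x = r_b·(cos φ + φ·sin φ) = 95.396916
y = r_b·(sin φ − φ·cos φ) = 0.384933

x=95.396916 y=0.384933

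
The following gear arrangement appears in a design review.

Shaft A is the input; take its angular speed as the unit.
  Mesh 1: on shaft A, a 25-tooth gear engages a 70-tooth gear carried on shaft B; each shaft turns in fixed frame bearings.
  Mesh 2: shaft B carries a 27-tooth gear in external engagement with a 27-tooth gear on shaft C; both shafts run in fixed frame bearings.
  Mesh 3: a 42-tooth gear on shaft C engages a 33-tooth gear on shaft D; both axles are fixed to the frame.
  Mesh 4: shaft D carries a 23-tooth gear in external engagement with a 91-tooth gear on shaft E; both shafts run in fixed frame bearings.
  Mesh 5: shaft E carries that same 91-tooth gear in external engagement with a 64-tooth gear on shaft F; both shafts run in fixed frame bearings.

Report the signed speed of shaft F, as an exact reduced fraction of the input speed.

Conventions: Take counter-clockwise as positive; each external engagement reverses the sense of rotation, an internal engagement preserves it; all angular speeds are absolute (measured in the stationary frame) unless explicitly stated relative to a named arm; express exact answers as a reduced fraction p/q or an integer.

-115/704

5-mesh fixed-axis compound train (all bearings frame-fixed)
mesh 1 [25T→70T]: |ω|/ω_in = 1×25/70 = 5/14, sense flips to −
mesh 2 [27T→27T]: |ω|/ω_in = (5/14)×27/27 = 5/14, sense flips to +
mesh 3 [42T→33T]: |ω|/ω_in = (5/14)×42/33 = 5/11, sense flips to −
mesh 4 [23T→91T]: |ω|/ω_in = (5/11)×23/91 = 115/1001, sense flips to +
mesh 5 [91T→64T]: |ω|/ω_in = (115/1001)×91/64 = 115/704, sense flips to −
signed output speed (× input speed) = -115/704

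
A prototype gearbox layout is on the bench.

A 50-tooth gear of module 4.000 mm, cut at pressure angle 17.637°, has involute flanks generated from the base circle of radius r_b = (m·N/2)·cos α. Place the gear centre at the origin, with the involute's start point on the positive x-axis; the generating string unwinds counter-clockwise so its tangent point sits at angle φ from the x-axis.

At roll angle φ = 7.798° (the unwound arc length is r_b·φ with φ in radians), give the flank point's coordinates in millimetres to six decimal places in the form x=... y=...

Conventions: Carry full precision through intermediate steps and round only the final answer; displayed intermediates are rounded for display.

class = single-mesh tooth geometry [base-circle involute, m = 4.000, 50T]
pitch radius r_p = m·N/2 = 4.000·50/2 = 100.000000
base radius r_b = r_p·cos α = 100.000000·cos 17.637° = 95.299521
roll angle φ = 7.798° = 0.13610078 rad
x = r_b·(cos φ + φ·sin φ) = 96.178074
y = r_b·(sin φ − φ·cos φ) = 0.079937

x=96.178074 y=0.079937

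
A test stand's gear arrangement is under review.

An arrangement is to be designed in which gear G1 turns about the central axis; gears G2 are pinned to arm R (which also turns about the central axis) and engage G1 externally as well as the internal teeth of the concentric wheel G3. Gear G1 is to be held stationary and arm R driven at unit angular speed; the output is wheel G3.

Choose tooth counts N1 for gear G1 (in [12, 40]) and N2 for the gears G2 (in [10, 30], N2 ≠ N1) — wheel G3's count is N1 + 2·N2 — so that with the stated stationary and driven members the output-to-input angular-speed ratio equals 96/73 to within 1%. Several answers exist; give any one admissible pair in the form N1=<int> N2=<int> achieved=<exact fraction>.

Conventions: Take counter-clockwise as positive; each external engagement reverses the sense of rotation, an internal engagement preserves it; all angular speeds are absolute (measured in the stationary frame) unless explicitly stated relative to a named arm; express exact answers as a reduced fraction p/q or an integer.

N1=23 N2=25 achieved=96/73

planetary set to be sized for 96/73 (Willis relation)
Willis with ω_sun = 0: ω_ring/ω_arm = (N1+N3)/N3; set equal to 96/73  ⇒  N3/N1 = 1/(96/73 − 1) = 73/23
N3 = N1 + 2·N2  ⇒  N2/N1 = (N3/N1 − 1)/2 = (73/23 − 1)/2 = 25/23
smallest multiple with N1 ≥ 12 and N2 ≥ 10: k = 1  ⇒  N1 = 1·23 = 23, N2 = 1·25 = 25 (N1 ≤ 40, N2 ≤ 30, N2 ≠ N1 ✓), N3 = 23 + 2·25 = 73
check: (N1+N3)/N3 with N1 = 23, N3 = 73 gives 96/73; |achieved − target| = 0 ≤ 24/1825 ✓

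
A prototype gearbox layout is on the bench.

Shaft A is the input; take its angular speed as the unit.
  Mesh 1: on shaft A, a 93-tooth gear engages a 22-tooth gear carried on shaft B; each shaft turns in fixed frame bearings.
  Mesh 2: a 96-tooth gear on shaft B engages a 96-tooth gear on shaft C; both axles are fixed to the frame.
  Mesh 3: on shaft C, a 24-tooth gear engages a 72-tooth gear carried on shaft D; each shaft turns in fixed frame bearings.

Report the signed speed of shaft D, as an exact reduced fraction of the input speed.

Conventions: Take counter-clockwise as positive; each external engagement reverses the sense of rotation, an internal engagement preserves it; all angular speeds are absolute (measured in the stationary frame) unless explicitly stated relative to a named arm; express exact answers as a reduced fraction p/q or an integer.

-31/22

3-mesh fixed-axis compound train (all bearings frame-fixed)
mesh 1 [93T→22T]: |ω|/ω_in = 1×93/22 = 93/22, sense flips to −
mesh 2 [96T→96T]: |ω|/ω_in = (93/22)×96/96 = 93/22, sense flips to +
mesh 3 [24T→72T]: |ω|/ω_in = (93/22)×24/72 = 31/22, sense flips to −
signed output speed (× input speed) = -31/22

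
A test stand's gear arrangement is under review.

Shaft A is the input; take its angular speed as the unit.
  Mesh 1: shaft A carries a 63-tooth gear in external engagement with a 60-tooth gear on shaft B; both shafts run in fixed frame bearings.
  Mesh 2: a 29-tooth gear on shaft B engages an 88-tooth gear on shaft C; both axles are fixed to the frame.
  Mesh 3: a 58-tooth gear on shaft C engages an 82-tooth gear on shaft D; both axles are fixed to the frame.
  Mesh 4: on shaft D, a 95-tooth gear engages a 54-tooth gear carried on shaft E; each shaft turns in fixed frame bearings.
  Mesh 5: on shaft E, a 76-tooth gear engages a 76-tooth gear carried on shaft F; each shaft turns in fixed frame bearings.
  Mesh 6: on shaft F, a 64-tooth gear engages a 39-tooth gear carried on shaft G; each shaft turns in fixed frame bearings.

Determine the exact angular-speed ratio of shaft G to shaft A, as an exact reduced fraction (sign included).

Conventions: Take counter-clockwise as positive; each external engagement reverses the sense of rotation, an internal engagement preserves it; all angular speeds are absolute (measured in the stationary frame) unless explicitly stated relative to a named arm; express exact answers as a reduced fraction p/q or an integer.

class = fixed-axis compound train [6 meshes; 6 ratios multiply, 6 sense flips]
mesh 1 [63T→60T]: running ratio 21/20, sense −
mesh 2 [29T→88T]: running ratio 609/1760, sense +
mesh 3 [58T→82T]: running ratio 17661/72160, sense −
mesh 4 [95T→54T]: running ratio 111853/259776, sense +
mesh 5 [76T→76T]: running ratio 111853/259776, sense −
mesh 6 [64T→39T]: running ratio 111853/158301, sense +
ω_out/ω_in = 111853/158301

111853/158301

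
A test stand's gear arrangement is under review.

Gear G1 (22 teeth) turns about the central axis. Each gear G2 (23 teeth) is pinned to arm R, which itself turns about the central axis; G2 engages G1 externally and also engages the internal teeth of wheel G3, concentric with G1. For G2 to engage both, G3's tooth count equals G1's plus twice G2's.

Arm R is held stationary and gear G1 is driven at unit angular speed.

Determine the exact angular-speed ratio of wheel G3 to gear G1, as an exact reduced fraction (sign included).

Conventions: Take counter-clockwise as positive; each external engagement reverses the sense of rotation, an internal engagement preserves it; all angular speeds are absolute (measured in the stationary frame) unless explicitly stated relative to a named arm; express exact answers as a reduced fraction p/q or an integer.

planetary set (22T centre, 23T on arm, 68T internal) — Willis relation
ring teeth: 22 + 2·23 = 68
22(ω_sun−ω_arm) = −68(ω_ring−ω_arm),  ω_arm = 0, ω_sun = 1
ω_ring = 0 − (22/68)(1−0) = -11/34
ω_out/ω_in = -11/34

-11/34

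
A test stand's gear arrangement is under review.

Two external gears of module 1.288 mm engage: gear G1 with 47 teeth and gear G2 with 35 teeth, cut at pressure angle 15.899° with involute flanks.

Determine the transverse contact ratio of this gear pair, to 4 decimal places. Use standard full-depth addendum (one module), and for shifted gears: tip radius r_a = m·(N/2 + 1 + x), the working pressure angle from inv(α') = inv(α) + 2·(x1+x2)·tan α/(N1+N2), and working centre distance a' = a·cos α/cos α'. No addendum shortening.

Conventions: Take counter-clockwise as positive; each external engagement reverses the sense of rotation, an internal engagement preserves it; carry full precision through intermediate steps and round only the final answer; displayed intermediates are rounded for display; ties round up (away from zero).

1.9546

recognized (one external pair, fixed centres): single-mesh tooth geometry, m = 1.288, N1 = 47, N2 = 35
base radii: r_b1 = 29.110131, r_b2 = 21.677757
tip radii: r_a1 = 31.556000, r_a2 = 23.828000
no profile shift: α' = α, a' = a
action lengths: √(r_a1²−r_b1²) = 12.181192, √(r_a2²−r_b2²) = 9.891837
base pitch p_b = π·m·cos α = 3.891582
CR = (12.181192 + 9.891837 − 52.808000·sin 15.89900°)/3.891582 = 1.954649
contact ratio ≈ 1.9546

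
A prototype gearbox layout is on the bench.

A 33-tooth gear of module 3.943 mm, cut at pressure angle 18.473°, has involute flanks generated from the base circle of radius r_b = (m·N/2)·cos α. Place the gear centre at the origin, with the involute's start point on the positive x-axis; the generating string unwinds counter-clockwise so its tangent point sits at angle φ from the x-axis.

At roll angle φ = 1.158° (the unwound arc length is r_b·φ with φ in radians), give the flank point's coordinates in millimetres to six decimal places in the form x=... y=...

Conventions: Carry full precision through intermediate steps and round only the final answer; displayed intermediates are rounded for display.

topology: single-mesh involute geometry — m = 3.943, N = 33
pitch radius r_p = m·N/2 = 3.943·33/2 = 65.059500
base radius r_b = r_p·cos α = 65.059500·cos 18.473° = 61.707184
roll angle φ = 1.158° = 0.02021091 rad
x = r_b·(cos φ + φ·sin φ) = 61.719786
y = r_b·(sin φ − φ·cos φ) = 0.000170

x=61.719786 y=0.000170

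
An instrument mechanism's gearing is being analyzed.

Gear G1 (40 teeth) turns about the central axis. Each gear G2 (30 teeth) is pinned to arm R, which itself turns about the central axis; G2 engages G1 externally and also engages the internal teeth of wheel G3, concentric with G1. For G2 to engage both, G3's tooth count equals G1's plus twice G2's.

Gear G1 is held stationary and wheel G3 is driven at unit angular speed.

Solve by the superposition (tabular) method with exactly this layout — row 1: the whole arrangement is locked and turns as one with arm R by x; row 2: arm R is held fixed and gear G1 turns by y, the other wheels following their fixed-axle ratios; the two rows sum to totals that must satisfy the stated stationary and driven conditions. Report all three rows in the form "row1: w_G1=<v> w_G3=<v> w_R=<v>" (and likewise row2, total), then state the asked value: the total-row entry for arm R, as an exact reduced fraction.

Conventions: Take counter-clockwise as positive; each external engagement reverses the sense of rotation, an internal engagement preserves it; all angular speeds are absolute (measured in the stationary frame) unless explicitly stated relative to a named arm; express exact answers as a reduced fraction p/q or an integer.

row1: w_G1=5/7 w_G3=5/7 w_R=5/7
row2: w_G1=-5/7 w_G3=2/7 w_R=0
total: w_G1=0 w_G3=1 w_R=5/7
asked value: 5/7

planetary set (40T centre, 30T on arm, 100T internal) — Willis relation
row 1 (train locked, turned with arm): all members turn x
row 2: sun turns y, ring = −(40/100)·y, arm 0
boundary: total ω_sun = x + y = 0 and total ω_ring = x − (40/100)·y = 1  ⇒  y = -5/7, x = 5/7
row 2 ring = −(40/100)·(-5/7) = 2/7
totals (row 1 + row 2): sun 5/7 + (-5/7) = 0, ring 5/7 + 2/7 = 1, arm 5/7 + 0 = 5/7
asked cell (total, arm) = 5/7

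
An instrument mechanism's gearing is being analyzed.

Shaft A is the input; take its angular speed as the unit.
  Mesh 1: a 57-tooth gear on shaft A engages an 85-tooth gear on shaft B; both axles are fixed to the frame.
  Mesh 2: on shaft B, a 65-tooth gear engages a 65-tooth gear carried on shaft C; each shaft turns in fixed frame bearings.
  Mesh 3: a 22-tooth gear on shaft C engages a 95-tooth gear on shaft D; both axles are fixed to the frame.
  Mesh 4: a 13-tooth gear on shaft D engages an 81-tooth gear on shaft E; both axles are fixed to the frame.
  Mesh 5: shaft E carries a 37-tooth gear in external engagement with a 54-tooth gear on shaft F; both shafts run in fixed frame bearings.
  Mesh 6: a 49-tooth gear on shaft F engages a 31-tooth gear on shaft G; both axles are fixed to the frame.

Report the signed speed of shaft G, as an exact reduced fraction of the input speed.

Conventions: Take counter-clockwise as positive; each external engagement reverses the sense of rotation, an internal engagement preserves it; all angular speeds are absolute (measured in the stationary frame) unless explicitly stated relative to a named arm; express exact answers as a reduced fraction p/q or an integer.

6-mesh fixed-axis compound train (all bearings frame-fixed)
mesh 1 [57T→85T]: |ω|/ω_in = 1×57/85 = 57/85, sense flips to −
mesh 2 [65T→65T]: |ω|/ω_in = (57/85)×65/65 = 57/85, sense flips to +
mesh 3 [22T→95T]: |ω|/ω_in = (57/85)×22/95 = 66/425, sense flips to −
mesh 4 [13T→81T]: |ω|/ω_in = (66/425)×13/81 = 286/11475, sense flips to +
mesh 5 [37T→54T]: |ω|/ω_in = (286/11475)×37/54 = 5291/309825, sense flips to −
mesh 6 [49T→31T]: |ω|/ω_in = (5291/309825)×49/31 = 259259/9604575, sense flips to +
signed output speed (× input speed) = 259259/9604575

259259/9604575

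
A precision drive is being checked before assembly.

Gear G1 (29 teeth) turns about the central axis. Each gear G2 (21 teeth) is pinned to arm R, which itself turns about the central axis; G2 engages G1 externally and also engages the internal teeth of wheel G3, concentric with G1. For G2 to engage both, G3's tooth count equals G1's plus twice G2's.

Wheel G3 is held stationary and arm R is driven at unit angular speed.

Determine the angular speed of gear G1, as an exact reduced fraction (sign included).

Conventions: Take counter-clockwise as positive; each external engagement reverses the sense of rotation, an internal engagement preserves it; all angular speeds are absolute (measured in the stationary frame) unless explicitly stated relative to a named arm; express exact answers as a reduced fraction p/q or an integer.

100/29

topology: planetary set — G1 29T / G2 21T / G3 71T, arm = carrier (Willis)
ring teeth: 29 + 2·21 = 71
29(ω_sun−ω_arm) = −71(ω_ring−ω_arm),  ω_ring = 0, ω_arm = 1
ω_sun = 1 − (71/29)(0−1) = 100/29
exact speed ratio = 100/29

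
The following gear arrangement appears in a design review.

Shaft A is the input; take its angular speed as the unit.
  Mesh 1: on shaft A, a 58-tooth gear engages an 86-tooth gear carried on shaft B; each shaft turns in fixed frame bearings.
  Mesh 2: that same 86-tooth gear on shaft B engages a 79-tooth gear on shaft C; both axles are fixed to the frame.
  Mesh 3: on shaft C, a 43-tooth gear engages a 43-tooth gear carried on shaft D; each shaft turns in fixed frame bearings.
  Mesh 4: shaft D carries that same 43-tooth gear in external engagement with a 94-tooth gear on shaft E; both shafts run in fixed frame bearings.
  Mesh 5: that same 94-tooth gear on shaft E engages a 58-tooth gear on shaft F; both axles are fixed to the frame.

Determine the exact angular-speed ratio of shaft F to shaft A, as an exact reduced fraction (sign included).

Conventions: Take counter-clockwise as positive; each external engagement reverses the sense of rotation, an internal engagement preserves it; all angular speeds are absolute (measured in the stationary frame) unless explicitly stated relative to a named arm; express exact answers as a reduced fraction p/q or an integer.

class = fixed-axis compound train [5 meshes; 5 ratios multiply, 5 sense flips]
mesh 1 [58T→86T]: running ratio 29/43, sense −
mesh 2 [86T→79T]: running ratio 58/79, sense +
mesh 3 [43T→43T]: running ratio 58/79, sense −
mesh 4 [43T→94T]: running ratio 1247/3713, sense +
mesh 5 [94T→58T]: running ratio 43/79, sense −
ω_out/ω_in = -43/79

-43/79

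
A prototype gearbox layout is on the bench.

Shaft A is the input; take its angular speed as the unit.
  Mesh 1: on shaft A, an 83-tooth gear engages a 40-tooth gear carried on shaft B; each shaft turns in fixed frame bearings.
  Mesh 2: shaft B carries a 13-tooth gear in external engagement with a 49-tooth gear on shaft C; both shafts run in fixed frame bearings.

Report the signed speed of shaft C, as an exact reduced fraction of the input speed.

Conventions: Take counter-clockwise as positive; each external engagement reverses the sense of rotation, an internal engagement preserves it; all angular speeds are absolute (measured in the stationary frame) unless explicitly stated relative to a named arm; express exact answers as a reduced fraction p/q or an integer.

1079/1960

2-mesh fixed-axis compound train (all bearings frame-fixed)
mesh 1 [83T→40T]: |ω|/ω_in = 1×83/40 = 83/40, sense flips to −
mesh 2 [13T→49T]: |ω|/ω_in = (83/40)×13/49 = 1079/1960, sense flips to +
signed output speed (× input speed) = 1079/1960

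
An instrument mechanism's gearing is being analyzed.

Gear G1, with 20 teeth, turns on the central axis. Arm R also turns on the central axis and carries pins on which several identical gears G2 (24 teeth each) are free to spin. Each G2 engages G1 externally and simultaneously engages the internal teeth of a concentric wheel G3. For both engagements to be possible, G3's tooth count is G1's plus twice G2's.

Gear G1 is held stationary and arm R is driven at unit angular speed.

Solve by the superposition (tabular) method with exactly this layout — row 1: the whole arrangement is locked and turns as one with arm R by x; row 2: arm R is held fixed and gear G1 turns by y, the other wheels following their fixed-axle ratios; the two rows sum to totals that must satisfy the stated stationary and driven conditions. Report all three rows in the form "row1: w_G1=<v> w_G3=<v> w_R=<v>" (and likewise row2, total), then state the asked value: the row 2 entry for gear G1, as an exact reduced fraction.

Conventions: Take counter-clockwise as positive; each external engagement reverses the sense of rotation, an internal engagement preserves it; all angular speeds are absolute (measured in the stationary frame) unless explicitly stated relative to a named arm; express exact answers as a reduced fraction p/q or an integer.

row1: w_G1=1 w_G3=1 w_R=1
row2: w_G1=-1 w_G3=5/17 w_R=0
total: w_G1=0 w_G3=22/17 w_R=1
asked value: -1

topology: planetary set — G1 20T / G2 24T / G3 68T, arm = carrier (Willis)
row 1 (train locked, turned with arm): all members turn x
row 2 — arm fixed, fixed-axis ratios: sun y, ring −(20/68)·y, arm 0
boundary: total ω_sun = x + y = 0 and total ω_arm = x = 1  ⇒  y = -1, x = 1
row 2 ring = −(20/68)·(-1) = 5/17
totals (row 1 + row 2): sun 1 + (-1) = 0, ring 1 + 5/17 = 22/17, arm 1 + 0 = 1
asked cell (row2, sun) = -1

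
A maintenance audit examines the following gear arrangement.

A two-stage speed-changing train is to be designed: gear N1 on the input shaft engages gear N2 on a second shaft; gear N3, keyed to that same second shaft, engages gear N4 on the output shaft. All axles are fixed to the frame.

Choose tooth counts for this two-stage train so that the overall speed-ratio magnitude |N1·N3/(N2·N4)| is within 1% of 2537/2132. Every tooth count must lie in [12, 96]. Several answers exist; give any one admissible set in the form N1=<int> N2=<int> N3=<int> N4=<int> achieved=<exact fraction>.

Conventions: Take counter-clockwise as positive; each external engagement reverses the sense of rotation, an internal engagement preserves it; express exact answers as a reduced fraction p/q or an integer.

2-stage fixed-axis compound train for ratio 2537/2132
target = 2537/2132 in lowest terms: an exact hit needs N1·N3 = k·2537 and N2·N4 = k·2132 for one integer k, every count in [12, 96]; additionally prefer no 1:1 stage (N1 ≠ N2, N3 ≠ N4)
k = 1: N1·N3 = 2537 = 43·59, N2·N4 = 2132 = 26·82
achieved = 43·59/(26·82) = 2537/2132; |achieved − target| = 0 ≤ 2537/213200 ✓

N1=43 N2=26 N3=59 N4=82 achieved=2537/2132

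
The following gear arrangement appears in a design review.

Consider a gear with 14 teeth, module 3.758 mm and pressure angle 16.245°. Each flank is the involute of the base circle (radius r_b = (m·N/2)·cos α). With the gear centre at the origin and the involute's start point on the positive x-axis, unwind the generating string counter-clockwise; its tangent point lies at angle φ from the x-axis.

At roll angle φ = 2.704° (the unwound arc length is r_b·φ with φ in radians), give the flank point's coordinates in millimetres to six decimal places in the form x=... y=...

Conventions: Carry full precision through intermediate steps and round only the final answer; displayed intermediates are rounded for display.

recognized (one wheel, involute flank): single-mesh tooth geometry, m = 3.758, N = 14
pitch radius r_p = m·N/2 = 3.758·14/2 = 26.306000
base radius r_b = r_p·cos α = 26.306000·cos 16.245° = 25.255714
roll angle φ = 2.704° = 0.04719370 rad
x = r_b·(cos φ + φ·sin φ) = 25.283823
y = r_b·(sin φ − φ·cos φ) = 0.000885

x=25.283823 y=0.000885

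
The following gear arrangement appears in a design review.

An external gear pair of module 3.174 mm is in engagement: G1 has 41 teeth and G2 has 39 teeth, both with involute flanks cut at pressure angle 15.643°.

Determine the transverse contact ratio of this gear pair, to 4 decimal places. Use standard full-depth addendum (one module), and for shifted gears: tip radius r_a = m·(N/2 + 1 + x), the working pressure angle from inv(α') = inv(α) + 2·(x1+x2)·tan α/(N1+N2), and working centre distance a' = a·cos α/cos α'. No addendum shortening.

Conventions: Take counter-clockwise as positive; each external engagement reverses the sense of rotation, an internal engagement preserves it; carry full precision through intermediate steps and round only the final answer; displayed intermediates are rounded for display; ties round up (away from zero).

1.9691

single-mesh involute tooth geometry (41T engaging 39T at module 3.174)
base radii: r_b1 = 62.656949, r_b2 = 59.600513
tip radii: r_a1 = 68.241000, r_a2 = 65.067000
no profile shift: α' = α, a' = a
action lengths: √(r_a1²−r_b1²) = 27.035917, √(r_a2²−r_b2²) = 26.105428
base pitch p_b = π·m·cos α = 9.602079
CR = (27.035917 + 26.105428 − 126.960000·sin 15.64300°)/9.602079 = 1.969107
contact ratio ≈ 1.9691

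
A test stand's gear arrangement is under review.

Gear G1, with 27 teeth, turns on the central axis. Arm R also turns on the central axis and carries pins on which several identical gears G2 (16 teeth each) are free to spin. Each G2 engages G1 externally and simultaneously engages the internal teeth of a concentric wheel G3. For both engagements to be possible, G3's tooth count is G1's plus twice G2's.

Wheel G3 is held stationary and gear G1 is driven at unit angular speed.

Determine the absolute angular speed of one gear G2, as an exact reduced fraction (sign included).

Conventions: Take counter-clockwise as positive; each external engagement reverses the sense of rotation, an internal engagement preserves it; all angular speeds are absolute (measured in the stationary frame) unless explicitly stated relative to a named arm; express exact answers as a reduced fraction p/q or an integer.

recognized (axles ride arm R): planetary set, 27/16/59 teeth
ring teeth: 27 + 2·16 = 59
27(ω_sun−ω_arm) = −59(ω_ring−ω_arm),  ω_ring = 0, ω_sun = 1
27(1−ω_arm) = −59(0−ω_arm)  ⇒  86·ω_arm = 27  ⇒  ω_arm = 27/86
sun–planet mesh: 27·(1−27/86) = −16·(ω_p−ω_arm)  ⇒  ω_p−ω_arm = -1593/1376
ω_p = 27/86 − 1593/1376 = -27/32
exact speed ratio = -27/32

-27/32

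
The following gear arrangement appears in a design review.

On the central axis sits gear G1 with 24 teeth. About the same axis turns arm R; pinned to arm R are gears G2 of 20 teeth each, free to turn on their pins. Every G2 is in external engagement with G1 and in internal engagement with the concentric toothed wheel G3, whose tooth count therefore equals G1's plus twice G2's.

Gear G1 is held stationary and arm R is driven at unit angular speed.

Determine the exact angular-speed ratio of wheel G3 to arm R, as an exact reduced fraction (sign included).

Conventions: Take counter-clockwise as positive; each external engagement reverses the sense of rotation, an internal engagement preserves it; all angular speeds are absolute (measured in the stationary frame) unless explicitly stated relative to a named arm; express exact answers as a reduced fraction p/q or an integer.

11/8

recognized (axles ride arm R): planetary set, 24/20/64 teeth
ring teeth: 24 + 2·20 = 64
24(ω_sun−ω_arm) = −64(ω_ring−ω_arm),  ω_sun = 0, ω_arm = 1
ω_ring = 1 − (24/64)(0−1) = 11/8
ω_out/ω_in = 11/8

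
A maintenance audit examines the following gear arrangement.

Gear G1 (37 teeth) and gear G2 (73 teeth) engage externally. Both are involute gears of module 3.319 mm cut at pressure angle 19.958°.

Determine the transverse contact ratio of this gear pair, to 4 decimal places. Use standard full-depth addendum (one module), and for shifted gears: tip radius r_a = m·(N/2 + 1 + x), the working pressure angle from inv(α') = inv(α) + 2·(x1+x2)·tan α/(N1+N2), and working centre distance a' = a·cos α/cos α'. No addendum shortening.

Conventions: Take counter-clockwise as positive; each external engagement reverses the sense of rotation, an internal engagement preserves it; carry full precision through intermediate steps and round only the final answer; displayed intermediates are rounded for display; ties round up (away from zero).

single-mesh involute tooth geometry (37T engaging 73T at module 3.319)
base radii: r_b1 = 57.713915, r_b2 = 113.867995
tip radii: r_a1 = 64.720500, r_a2 = 124.462500
no profile shift: α' = α, a' = a
action lengths: √(r_a1²−r_b1²) = 29.289027, √(r_a2²−r_b2²) = 50.249315
base pitch p_b = π·m·cos α = 9.800736
CR = (29.289027 + 50.249315 − 182.545000·sin 19.95800°)/9.800736 = 1.758035
contact ratio ≈ 1.7580

1.7580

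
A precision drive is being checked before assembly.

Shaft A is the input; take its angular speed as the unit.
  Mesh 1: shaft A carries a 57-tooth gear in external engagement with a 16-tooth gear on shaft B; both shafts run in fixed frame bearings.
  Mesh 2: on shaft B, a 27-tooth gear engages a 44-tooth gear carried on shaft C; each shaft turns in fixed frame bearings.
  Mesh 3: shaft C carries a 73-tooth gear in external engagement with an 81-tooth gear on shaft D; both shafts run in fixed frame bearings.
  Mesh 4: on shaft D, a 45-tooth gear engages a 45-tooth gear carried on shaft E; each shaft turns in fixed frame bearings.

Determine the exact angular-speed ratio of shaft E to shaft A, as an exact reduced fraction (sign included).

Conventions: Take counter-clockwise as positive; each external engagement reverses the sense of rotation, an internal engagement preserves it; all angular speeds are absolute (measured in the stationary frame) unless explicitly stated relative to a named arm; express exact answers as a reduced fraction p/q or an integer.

class = fixed-axis compound train [4 meshes; 4 ratios multiply, 4 sense flips]
mesh 1 [57T→16T]: running ratio 57/16, sense −
mesh 2 [27T→44T]: running ratio 1539/704, sense +
mesh 3 [73T→81T]: running ratio 1387/704, sense −
mesh 4 [45T→45T]: running ratio 1387/704, sense +
ω_out/ω_in = 1387/704

1387/704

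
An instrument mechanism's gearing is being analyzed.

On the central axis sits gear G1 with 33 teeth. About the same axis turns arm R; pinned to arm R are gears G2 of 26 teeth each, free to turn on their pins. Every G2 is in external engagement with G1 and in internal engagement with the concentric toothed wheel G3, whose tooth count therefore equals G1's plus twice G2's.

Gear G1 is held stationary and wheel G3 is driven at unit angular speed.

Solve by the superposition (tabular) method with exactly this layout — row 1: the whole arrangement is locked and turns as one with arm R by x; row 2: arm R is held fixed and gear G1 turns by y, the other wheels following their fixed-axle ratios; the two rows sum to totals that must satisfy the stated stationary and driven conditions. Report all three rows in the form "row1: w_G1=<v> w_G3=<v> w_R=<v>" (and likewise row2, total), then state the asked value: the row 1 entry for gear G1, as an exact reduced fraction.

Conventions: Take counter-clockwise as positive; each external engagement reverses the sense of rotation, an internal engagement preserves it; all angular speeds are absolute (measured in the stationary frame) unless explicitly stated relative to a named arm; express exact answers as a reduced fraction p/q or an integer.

row1: w_G1=85/118 w_G3=85/118 w_R=85/118
row2: w_G1=-85/118 w_G3=33/118 w_R=0
total: w_G1=0 w_G3=1 w_R=85/118
asked value: 85/118

topology: planetary set — G1 33T / G2 26T / G3 85T, arm = carrier (Willis)
superposition row 1 [locked train]: every member turns x
row 2: sun turns y, ring = −(33/85)·y, arm 0
boundary: total ω_sun = x + y = 0 and total ω_ring = x − (33/85)·y = 1  ⇒  y = -85/118, x = 85/118
row 2 ring = −(33/85)·(-85/118) = 33/118
totals (row 1 + row 2): sun 85/118 + (-85/118) = 0, ring 85/118 + 33/118 = 1, arm 85/118 + 0 = 85/118
asked cell (row1, sun) = 85/118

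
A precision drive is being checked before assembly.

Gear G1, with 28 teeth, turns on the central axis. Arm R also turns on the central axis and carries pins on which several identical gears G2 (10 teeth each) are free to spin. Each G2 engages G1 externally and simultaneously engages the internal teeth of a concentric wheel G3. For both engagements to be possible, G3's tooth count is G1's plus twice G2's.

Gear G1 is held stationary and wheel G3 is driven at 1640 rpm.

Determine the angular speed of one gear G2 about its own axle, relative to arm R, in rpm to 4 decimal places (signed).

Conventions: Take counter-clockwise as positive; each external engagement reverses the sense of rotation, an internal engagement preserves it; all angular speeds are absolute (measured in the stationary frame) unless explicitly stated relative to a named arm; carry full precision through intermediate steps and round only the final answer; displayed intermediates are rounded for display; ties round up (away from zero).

recognized (axles ride arm R): planetary set, 28/10/48 teeth
normalise by the input: solve with ω_ring = 1, then scale by 1640 rpm
ring teeth: 28 + 2·10 = 48
28(ω_sun−ω_arm) = −48(ω_ring−ω_arm),  ω_sun = 0, ω_ring = 1
28(0−ω_arm) = −48(1−ω_arm)  ⇒  76·ω_arm = 48  ⇒  ω_arm = 12/19
sun–planet mesh: 28·(0−12/19) = −10·(ω_p−ω_arm)  ⇒  ω_p−ω_arm = 168/95
scale: ω_p−ω_arm = 168/95 × 1640 rpm = +2900.2105 rpm

+2900.2105 rpm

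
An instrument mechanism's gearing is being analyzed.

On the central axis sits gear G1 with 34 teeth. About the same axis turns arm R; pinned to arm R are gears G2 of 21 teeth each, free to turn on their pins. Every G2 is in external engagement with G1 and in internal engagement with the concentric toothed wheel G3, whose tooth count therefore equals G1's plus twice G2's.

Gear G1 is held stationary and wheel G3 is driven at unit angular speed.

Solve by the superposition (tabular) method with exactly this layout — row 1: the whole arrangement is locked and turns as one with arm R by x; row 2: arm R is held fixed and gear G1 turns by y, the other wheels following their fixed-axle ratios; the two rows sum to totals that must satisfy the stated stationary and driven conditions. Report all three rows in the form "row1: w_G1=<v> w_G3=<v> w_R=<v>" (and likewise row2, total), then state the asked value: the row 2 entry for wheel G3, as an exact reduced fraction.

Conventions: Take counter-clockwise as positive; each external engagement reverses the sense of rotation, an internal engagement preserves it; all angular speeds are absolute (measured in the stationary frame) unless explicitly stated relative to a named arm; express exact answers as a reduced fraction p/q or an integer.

row1: w_G1=38/55 w_G3=38/55 w_R=38/55
row2: w_G1=-38/55 w_G3=17/55 w_R=0
total: w_G1=0 w_G3=1 w_R=38/55
asked value: 17/55

planetary set (34T centre, 21T on arm, 76T internal) — Willis relation
row 1: whole set turns with the arm by x
superposition row 2 [arm held]: sun y, ring −(34/76)·y, arm 0
boundary: total ω_sun = x + y = 0 and total ω_ring = x − (34/76)·y = 1  ⇒  y = -38/55, x = 38/55
row 2 ring = −(34/76)·(-38/55) = 17/55
totals (row 1 + row 2): sun 38/55 + (-38/55) = 0, ring 38/55 + 17/55 = 1, arm 38/55 + 0 = 38/55
asked cell (row2, ring) = 17/55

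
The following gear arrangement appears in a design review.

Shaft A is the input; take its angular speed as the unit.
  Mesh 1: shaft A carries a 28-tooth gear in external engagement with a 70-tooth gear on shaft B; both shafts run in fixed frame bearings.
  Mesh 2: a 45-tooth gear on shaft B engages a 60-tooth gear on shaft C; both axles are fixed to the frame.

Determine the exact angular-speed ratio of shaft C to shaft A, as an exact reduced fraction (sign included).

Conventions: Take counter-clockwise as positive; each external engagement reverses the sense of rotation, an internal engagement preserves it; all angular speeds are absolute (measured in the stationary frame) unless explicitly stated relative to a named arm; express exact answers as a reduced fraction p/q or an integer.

3/10

class = fixed-axis compound train [2 meshes; 2 ratios multiply, 2 sense flips]
mesh 1 [28T→70T]: running ratio 2/5, sense −
mesh 2 [45T→60T]: running ratio 3/10, sense +
ω_out/ω_in = 3/10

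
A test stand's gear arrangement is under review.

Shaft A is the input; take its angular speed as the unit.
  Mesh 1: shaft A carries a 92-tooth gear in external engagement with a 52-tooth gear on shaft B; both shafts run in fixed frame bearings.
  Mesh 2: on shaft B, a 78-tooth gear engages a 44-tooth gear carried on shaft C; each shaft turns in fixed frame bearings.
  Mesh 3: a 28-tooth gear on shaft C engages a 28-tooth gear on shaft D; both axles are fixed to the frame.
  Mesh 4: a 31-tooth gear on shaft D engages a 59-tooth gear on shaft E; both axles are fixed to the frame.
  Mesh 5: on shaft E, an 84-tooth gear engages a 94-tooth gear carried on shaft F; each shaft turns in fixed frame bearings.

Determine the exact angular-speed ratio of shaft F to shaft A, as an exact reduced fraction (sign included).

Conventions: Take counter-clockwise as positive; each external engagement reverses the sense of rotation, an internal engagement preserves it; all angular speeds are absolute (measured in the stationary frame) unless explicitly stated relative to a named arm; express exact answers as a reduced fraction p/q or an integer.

-44919/30503

class = fixed-axis compound train [5 meshes; 5 ratios multiply, 5 sense flips]
mesh 1 [92T→52T]: running ratio 23/13, sense −
mesh 2 [78T→44T]: running ratio 69/22, sense +
mesh 3 [28T→28T]: running ratio 69/22, sense −
mesh 4 [31T→59T]: running ratio 2139/1298, sense +
mesh 5 [84T→94T]: running ratio 44919/30503, sense −
ω_out/ω_in = -44919/30503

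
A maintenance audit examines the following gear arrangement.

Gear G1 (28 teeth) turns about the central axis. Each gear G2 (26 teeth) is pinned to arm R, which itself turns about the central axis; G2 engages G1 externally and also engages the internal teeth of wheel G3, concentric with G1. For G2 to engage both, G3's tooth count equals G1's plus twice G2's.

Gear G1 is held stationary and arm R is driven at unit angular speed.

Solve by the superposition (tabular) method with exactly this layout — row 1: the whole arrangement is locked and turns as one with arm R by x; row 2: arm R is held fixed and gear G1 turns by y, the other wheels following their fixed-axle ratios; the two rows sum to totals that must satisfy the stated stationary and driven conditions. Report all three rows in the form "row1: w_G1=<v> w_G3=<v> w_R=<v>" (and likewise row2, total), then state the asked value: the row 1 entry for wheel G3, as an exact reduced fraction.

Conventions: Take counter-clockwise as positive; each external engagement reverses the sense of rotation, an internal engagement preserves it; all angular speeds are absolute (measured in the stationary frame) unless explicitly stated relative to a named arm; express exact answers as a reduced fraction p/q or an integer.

planetary set (28T centre, 26T on arm, 80T internal) — Willis relation
superposition row 1 [locked train]: every member turns x
row 2 (arm held, sun turns y): ω_ring = −(28/80)·y, ω_arm = 0
boundary: total ω_sun = x + y = 0 and total ω_arm = x = 1  ⇒  y = -1, x = 1
row 2 ring = −(28/80)·(-1) = 7/20
totals (row 1 + row 2): sun 1 + (-1) = 0, ring 1 + 7/20 = 27/20, arm 1 + 0 = 1
asked cell (row1, ring) = 1

row1: w_G1=1 w_G3=1 w_R=1
row2: w_G1=-1 w_G3=7/20 w_R=0
total: w_G1=0 w_G3=27/20 w_R=1
asked value: 1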